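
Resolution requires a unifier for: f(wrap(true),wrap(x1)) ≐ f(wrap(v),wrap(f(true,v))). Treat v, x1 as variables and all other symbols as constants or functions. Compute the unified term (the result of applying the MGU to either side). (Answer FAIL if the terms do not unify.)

f(wrap(true),wrap(f(true,true)))

Decompose f/2: wrap(true) ≐ wrap(v),  wrap(x1) ≐ wrap(f(true,v)).
Decompose wrap/1: true ≐ v.
Bind v := true; substituting into the remaining equation gives: wrap(x1) ≐ wrap(f(true,true)).
Decompose wrap/1: x1 ≐ f(true,true).
Bind x1 := f(true,true).
Applying the MGU to either side gives f(wrap(true),wrap(f(true,true))).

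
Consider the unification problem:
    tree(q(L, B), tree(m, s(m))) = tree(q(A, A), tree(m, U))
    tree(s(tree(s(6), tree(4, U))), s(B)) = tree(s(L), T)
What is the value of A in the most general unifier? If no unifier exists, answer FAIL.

tree(s(6), tree(4, s(m)))

Decompose tree/2: q(L, B) = q(A, A),  tree(m, s(m)) = tree(m, U).
Decompose q/2: L = A,  B = A.
Bind L := A; substituting into the one remaining equation that mentions L gives: tree(s(tree(s(6), tree(4, U))), s(B)) = tree(s(A), T).
Bind B := A; substituting into the one remaining equation that mentions B gives: tree(s(tree(s(6), tree(4, U))), s(A)) = tree(s(A), T).
Decompose tree/2: m = m,  s(m) = U.
Delete trivial equation m = m.
Bind U := s(m); substituting into the remaining equation gives: tree(s(tree(s(6), tree(4, s(m)))), s(A)) = tree(s(A), T).
Decompose tree/2: s(tree(s(6), tree(4, s(m)))) = s(A),  s(A) = T.
Decompose s/1: tree(s(6), tree(4, s(m))) = A.
Bind A := tree(s(6), tree(4, s(m))); substituting into the remaining equation gives: s(tree(s(6), tree(4, s(m)))) = T. Substituting into the earlier bindings gives L := tree(s(6), tree(4, s(m))), B := tree(s(6), tree(4, s(m))).
Bind T := s(tree(s(6), tree(4, s(m)))).
MGU = { L ↦ tree(s(6), tree(4, s(m))), B ↦ tree(s(6), tree(4, s(m))), U ↦ s(m), A ↦ tree(s(6), tree(4, s(m))), T ↦ s(tree(s(6), tree(4, s(m)))) }, so A ↦ tree(s(6), tree(4, s(m))).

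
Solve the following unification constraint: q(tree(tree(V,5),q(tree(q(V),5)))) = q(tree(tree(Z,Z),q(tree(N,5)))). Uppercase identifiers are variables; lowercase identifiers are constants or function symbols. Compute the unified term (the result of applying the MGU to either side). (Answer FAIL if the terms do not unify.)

Decompose q/1: tree(tree(V,5),q(tree(q(V),5))) = tree(tree(Z,Z),q(tree(N,5))).
Decompose tree/2: tree(V,5) = tree(Z,Z),  q(tree(q(V),5)) = q(tree(N,5)).
Decompose tree/2: V = Z,  5 = Z.
Bind V := Z; substituting into the one remaining equation that mentions V gives: q(tree(q(Z),5)) = q(tree(N,5)).
Bind Z := 5; substituting into the remaining equation gives: q(tree(q(5),5)) = q(tree(N,5)). Substituting into the earlier binding gives V := 5.
Decompose q/1: tree(q(5),5) = tree(N,5).
Decompose tree/2: q(5) = N,  5 = 5.
Bind N := q(5); no other remaining equation mentions N.
Delete trivial equation 5 = 5.
Applying the MGU to either side gives q(tree(tree(5,5),q(tree(q(5),5)))).

q(tree(tree(5,5),q(tree(q(5),5))))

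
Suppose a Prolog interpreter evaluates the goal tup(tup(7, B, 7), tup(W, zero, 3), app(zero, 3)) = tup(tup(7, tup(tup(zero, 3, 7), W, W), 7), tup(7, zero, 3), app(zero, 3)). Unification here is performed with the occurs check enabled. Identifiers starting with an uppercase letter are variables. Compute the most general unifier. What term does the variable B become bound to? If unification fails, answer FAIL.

tup(tup(zero, 3, 7), 7, 7)

Decompose tup/3: tup(7, B, 7) = tup(7, tup(tup(zero, 3, 7), W, W), 7),  tup(W, zero, 3) = tup(7, zero, 3),  app(zero, 3) = app(zero, 3).
Decompose tup/3: 7 = 7,  B = tup(tup(zero, 3, 7), W, W),  7 = 7.
Delete trivial equation 7 = 7.
Bind B := tup(tup(zero, 3, 7), W, W); no other remaining equation mentions B.
Delete trivial equation 7 = 7.
Decompose tup/3: W = 7,  zero = zero,  3 = 3.
Bind W := 7; no other remaining equation mentions W. Substituting into the earlier binding gives B := tup(tup(zero, 3, 7), 7, 7).
Delete trivial equation zero = zero.
Delete trivial equation 3 = 3.
Delete trivial equation app(zero, 3) = app(zero, 3).
MGU = { B = tup(tup(zero, 3, 7), 7, 7), W = 7 }, so B = tup(tup(zero, 3, 7), 7, 7).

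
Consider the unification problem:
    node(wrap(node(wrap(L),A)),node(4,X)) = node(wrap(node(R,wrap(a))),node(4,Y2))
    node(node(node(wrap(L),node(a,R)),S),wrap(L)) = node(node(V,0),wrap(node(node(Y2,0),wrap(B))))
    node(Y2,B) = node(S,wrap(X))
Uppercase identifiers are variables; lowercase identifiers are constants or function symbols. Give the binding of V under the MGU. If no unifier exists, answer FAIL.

Decompose node/2: wrap(node(wrap(L),A)) = wrap(node(R,wrap(a))),  node(4,X) = node(4,Y2).
Decompose wrap/1: node(wrap(L),A) = node(R,wrap(a)).
Decompose node/2: wrap(L) = R,  A = wrap(a).
Bind R := wrap(L); substituting into the one remaining equation that mentions R gives: node(node(node(wrap(L),node(a,wrap(L))),S),wrap(L)) = node(node(V,0),wrap(node(node(Y2,0),wrap(B)))).
Bind A := wrap(a); no other remaining equation mentions A.
Decompose node/2: 4 = 4,  X = Y2.
Delete trivial equation 4 = 4.
Bind X := Y2; substituting into the one remaining equation that mentions X gives: node(Y2,B) = node(S,wrap(Y2)).
Decompose node/2: node(node(wrap(L),node(a,wrap(L))),S) = node(V,0),  wrap(L) = wrap(node(node(Y2,0),wrap(B))).
Decompose node/2: node(wrap(L),node(a,wrap(L))) = V,  S = 0.
Bind V := node(wrap(L),node(a,wrap(L))); no other remaining equation mentions V.
Bind S := 0; substituting into the one remaining equation that mentions S gives: node(Y2,B) = node(0,wrap(Y2)).
Decompose wrap/1: L = node(node(Y2,0),wrap(B)).
Bind L := node(node(Y2,0),wrap(B)); no other remaining equation mentions L. Substituting into the earlier bindings gives R := wrap(node(node(Y2,0),wrap(B))), V := node(wrap(node(node(Y2,0),wrap(B))),node(a,wrap(node(node(Y2,0),wrap(B))))).
Decompose node/2: Y2 = 0,  B = wrap(Y2).
Bind Y2 := 0; substituting into the remaining equation gives: B = wrap(0). Substituting into the earlier bindings gives R := wrap(node(node(0,0),wrap(B))), X := 0, V := node(wrap(node(node(0,0),wrap(B))),node(a,wrap(node(node(0,0),wrap(B))))), L := node(node(0,0),wrap(B)).
Bind B := wrap(0). Substituting into the earlier bindings gives R := wrap(node(node(0,0),wrap(wrap(0)))), V := node(wrap(node(node(0,0),wrap(wrap(0)))),node(a,wrap(node(node(0,0),wrap(wrap(0)))))), L := node(node(0,0),wrap(wrap(0))).
MGU = { R ↦ wrap(node(node(0,0),wrap(wrap(0)))), A ↦ wrap(a), X ↦ 0, V ↦ node(wrap(node(node(0,0),wrap(wrap(0)))),node(a,wrap(node(node(0,0),wrap(wrap(0)))))), S ↦ 0, L ↦ node(node(0,0),wrap(wrap(0))), Y2 ↦ 0, B ↦ wrap(0) }, so V ↦ node(wrap(node(node(0,0),wrap(wrap(0)))),node(a,wrap(node(node(0,0),wrap(wrap(0)))))).

node(wrap(node(node(0,0),wrap(wrap(0)))),node(a,wrap(node(node(0,0),wrap(wrap(0))))))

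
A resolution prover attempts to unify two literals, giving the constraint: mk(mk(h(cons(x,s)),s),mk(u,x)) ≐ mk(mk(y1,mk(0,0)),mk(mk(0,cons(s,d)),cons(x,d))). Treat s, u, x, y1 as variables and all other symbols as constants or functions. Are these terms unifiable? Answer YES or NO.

NO

Decompose mk/2: mk(h(cons(x,s)),s) ≐ mk(y1,mk(0,0)),  mk(u,x) ≐ mk(mk(0,cons(s,d)),cons(x,d)).
Decompose mk/2: h(cons(x,s)) ≐ y1,  s ≐ mk(0,0).
Bind y1 := h(cons(x,s)); no other remaining equation mentions y1.
Bind s := mk(0,0); substituting into the remaining equation gives: mk(u,x) ≐ mk(mk(0,cons(mk(0,0),d)),cons(x,d)). Substituting into the earlier binding gives y1 := h(cons(x,mk(0,0))).
Decompose mk/2: u ≐ mk(0,cons(mk(0,0),d)),  x ≐ cons(x,d).
Bind u := mk(0,cons(mk(0,0),d)); no other remaining equation mentions u.
Occurs check fails: x occurs in cons(x,d); the equation x ≐ cons(x,d) has no finite solution.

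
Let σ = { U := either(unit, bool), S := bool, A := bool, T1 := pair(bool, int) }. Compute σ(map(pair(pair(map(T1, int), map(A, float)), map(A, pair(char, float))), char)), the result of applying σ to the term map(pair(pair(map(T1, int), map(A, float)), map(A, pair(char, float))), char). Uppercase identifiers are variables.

Replace each occurrence of A with bool.
Replace each occurrence of T1 with pair(bool, int).
Result: map(pair(pair(map(pair(bool, int), int), map(bool, float)), map(bool, pair(char, float))), char).

map(pair(pair(map(pair(bool, int), int), map(bool, float)), map(bool, pair(char, float))), char)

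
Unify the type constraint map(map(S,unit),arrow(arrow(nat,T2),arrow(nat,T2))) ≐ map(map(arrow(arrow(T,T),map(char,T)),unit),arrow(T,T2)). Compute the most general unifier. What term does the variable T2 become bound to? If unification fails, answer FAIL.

Decompose map/2: map(S,unit) ≐ map(arrow(arrow(T,T),map(char,T)),unit),  arrow(arrow(nat,T2),arrow(nat,T2)) ≐ arrow(T,T2).
Decompose map/2: S ≐ arrow(arrow(T,T),map(char,T)),  unit ≐ unit.
Bind S := arrow(arrow(T,T),map(char,T)); no other remaining equation mentions S.
Delete trivial equation unit ≐ unit.
Decompose arrow/2: arrow(nat,T2) ≐ T,  arrow(nat,T2) ≐ T2.
Bind T := arrow(nat,T2); no other remaining equation mentions T. Substituting into the earlier binding gives S := arrow(arrow(arrow(nat,T2),arrow(nat,T2)),map(char,arrow(nat,T2))).
Occurs check fails: T2 occurs in arrow(nat,T2); the equation T2 ≐ arrow(nat,T2) has no finite solution.

FAIL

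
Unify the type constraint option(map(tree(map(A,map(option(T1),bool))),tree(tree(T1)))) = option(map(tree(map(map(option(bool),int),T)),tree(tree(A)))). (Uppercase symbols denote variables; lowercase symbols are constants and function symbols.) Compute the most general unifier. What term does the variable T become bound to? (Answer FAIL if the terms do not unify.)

Decompose option/1: map(tree(map(A,map(option(T1),bool))),tree(tree(T1))) = map(tree(map(map(option(bool),int),T)),tree(tree(A))).
Decompose map/2: tree(map(A,map(option(T1),bool))) = tree(map(map(option(bool),int),T)),  tree(tree(T1)) = tree(tree(A)).
Decompose tree/1: map(A,map(option(T1),bool)) = map(map(option(bool),int),T).
Decompose map/2: A = map(option(bool),int),  map(option(T1),bool) = T.
Bind A := map(option(bool),int); substituting into the one remaining equation that mentions A gives: tree(tree(T1)) = tree(tree(map(option(bool),int))).
Bind T := map(option(T1),bool); no other remaining equation mentions T.
Decompose tree/1: tree(T1) = tree(map(option(bool),int)).
Decompose tree/1: T1 = map(option(bool),int).
Bind T1 := map(option(bool),int). Substituting into the earlier binding gives T := map(option(map(option(bool),int)),bool).
MGU = { A ↦ map(option(bool),int), T ↦ map(option(map(option(bool),int)),bool), T1 ↦ map(option(bool),int) }, so T ↦ map(option(map(option(bool),int)),bool).

map(option(map(option(bool),int)),bool)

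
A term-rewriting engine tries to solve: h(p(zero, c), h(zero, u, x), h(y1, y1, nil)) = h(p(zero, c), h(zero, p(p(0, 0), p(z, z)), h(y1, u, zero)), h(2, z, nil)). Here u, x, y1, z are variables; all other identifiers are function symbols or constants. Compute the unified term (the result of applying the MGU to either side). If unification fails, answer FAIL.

Decompose h/3: p(zero, c) = p(zero, c),  h(zero, u, x) = h(zero, p(p(0, 0), p(z, z)), h(y1, u, zero)),  h(y1, y1, nil) = h(2, z, nil).
Delete trivial equation p(zero, c) = p(zero, c).
Decompose h/3: zero = zero,  u = p(p(0, 0), p(z, z)),  x = h(y1, u, zero).
Delete trivial equation zero = zero.
Bind u := p(p(0, 0), p(z, z)); substituting into the one remaining equation that mentions u gives: x = h(y1, p(p(0, 0), p(z, z)), zero).
Bind x := h(y1, p(p(0, 0), p(z, z)), zero); no other remaining equation mentions x.
Decompose h/3: y1 = 2,  y1 = z,  nil = nil.
Bind y1 := 2; substituting into the one remaining equation that mentions y1 gives: 2 = z. Substituting into the earlier binding gives x := h(2, p(p(0, 0), p(z, z)), zero).
Bind z := 2; no other remaining equation mentions z. Substituting into the earlier bindings gives u := p(p(0, 0), p(2, 2)), x := h(2, p(p(0, 0), p(2, 2)), zero).
Delete trivial equation nil = nil.
Applying the MGU to either side gives h(p(zero, c), h(zero, p(p(0, 0), p(2, 2)), h(2, p(p(0, 0), p(2, 2)), zero)), h(2, 2, nil)).

h(p(zero, c), h(zero, p(p(0, 0), p(2, 2)), h(2, p(p(0, 0), p(2, 2)), zero)), h(2, 2, nil))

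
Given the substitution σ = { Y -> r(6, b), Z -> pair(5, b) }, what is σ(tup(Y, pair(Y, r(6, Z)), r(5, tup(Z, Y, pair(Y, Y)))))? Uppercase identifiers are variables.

tup(r(6, b), pair(r(6, b), r(6, pair(5, b))), r(5, tup(pair(5, b), r(6, b), pair(r(6, b), r(6, b)))))

Replace each occurrence of Y with r(6, b).
Replace each occurrence of Z with pair(5, b).
Result: tup(r(6, b), pair(r(6, b), r(6, pair(5, b))), r(5, tup(pair(5, b), r(6, b), pair(r(6, b), r(6, b))))).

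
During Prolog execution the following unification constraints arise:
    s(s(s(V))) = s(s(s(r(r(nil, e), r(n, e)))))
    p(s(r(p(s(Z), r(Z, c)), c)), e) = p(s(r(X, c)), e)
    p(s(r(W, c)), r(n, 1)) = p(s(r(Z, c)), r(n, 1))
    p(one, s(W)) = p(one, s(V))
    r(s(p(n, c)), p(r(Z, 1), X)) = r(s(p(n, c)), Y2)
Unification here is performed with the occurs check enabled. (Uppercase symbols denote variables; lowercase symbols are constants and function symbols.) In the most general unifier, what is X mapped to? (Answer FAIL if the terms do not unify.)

p(s(r(r(nil, e), r(n, e))), r(r(r(nil, e), r(n, e)), c))

Decompose s/1: s(s(V)) = s(s(r(r(nil, e), r(n, e)))).
Decompose s/1: s(V) = s(r(r(nil, e), r(n, e))).
Decompose s/1: V = r(r(nil, e), r(n, e)).
Bind V := r(r(nil, e), r(n, e)); substituting into the one remaining equation that mentions V gives: p(one, s(W)) = p(one, s(r(r(nil, e), r(n, e)))).
Decompose p/2: s(r(p(s(Z), r(Z, c)), c)) = s(r(X, c)),  e = e.
Decompose s/1: r(p(s(Z), r(Z, c)), c) = r(X, c).
Decompose r/2: p(s(Z), r(Z, c)) = X,  c = c.
Bind X := p(s(Z), r(Z, c)); substituting into the one remaining equation that mentions X gives: r(s(p(n, c)), p(r(Z, 1), p(s(Z), r(Z, c)))) = r(s(p(n, c)), Y2).
Delete trivial equation c = c.
Delete trivial equation e = e.
Decompose p/2: s(r(W, c)) = s(r(Z, c)),  r(n, 1) = r(n, 1).
Decompose s/1: r(W, c) = r(Z, c).
Decompose r/2: W = Z,  c = c.
Bind W := Z; substituting into the one remaining equation that mentions W gives: p(one, s(Z)) = p(one, s(r(r(nil, e), r(n, e)))).
Delete trivial equation c = c.
Delete trivial equation r(n, 1) = r(n, 1).
Decompose p/2: one = one,  s(Z) = s(r(r(nil, e), r(n, e))).
Delete trivial equation one = one.
Decompose s/1: Z = r(r(nil, e), r(n, e)).
Bind Z := r(r(nil, e), r(n, e)); substituting into the remaining equation gives: r(s(p(n, c)), p(r(r(r(nil, e), r(n, e)), 1), p(s(r(r(nil, e), r(n, e))), r(r(r(nil, e), r(n, e)), c)))) = r(s(p(n, c)), Y2). Substituting into the earlier bindings gives X := p(s(r(r(nil, e), r(n, e))), r(r(r(nil, e), r(n, e)), c)), W := r(r(nil, e), r(n, e)).
Decompose r/2: s(p(n, c)) = s(p(n, c)),  p(r(r(r(nil, e), r(n, e)), 1), p(s(r(r(nil, e), r(n, e))), r(r(r(nil, e), r(n, e)), c))) = Y2.
Delete trivial equation s(p(n, c)) = s(p(n, c)).
Bind Y2 := p(r(r(r(nil, e), r(n, e)), 1), p(s(r(r(nil, e), r(n, e))), r(r(r(nil, e), r(n, e)), c))).
MGU = { V = r(r(nil, e), r(n, e)), X = p(s(r(r(nil, e), r(n, e))), r(r(r(nil, e), r(n, e)), c)), W = r(r(nil, e), r(n, e)), Z = r(r(nil, e), r(n, e)), Y2 = p(r(r(r(nil, e), r(n, e)), 1), p(s(r(r(nil, e), r(n, e))), r(r(r(nil, e), r(n, e)), c))) }, so X = p(s(r(r(nil, e), r(n, e))), r(r(r(nil, e), r(n, e)), c)).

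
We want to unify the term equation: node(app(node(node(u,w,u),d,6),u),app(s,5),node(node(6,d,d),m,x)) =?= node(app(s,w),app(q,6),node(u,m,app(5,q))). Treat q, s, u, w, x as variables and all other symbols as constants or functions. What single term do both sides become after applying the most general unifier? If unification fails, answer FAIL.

Decompose node/3: app(node(node(u,w,u),d,6),u) =?= app(s,w),  app(s,5) =?= app(q,6),  node(node(6,d,d),m,x) =?= node(u,m,app(5,q)).
Decompose app/2: node(node(u,w,u),d,6) =?= s,  u =?= w.
Bind s := node(node(u,w,u),d,6); substituting into the one remaining equation that mentions s gives: app(node(node(u,w,u),d,6),5) =?= app(q,6).
Bind u := w; substituting into the remaining equations gives: app(node(node(w,w,w),d,6),5) =?= app(q,6),  node(node(6,d,d),m,x) =?= node(w,m,app(5,q)). Substituting into the earlier binding gives s := node(node(w,w,w),d,6).
Decompose app/2: node(node(w,w,w),d,6) =?= q,  5 =?= 6.
Bind q := node(node(w,w,w),d,6); substituting into the one remaining equation that mentions q gives: node(node(6,d,d),m,x) =?= node(w,m,app(5,node(node(w,w,w),d,6))).
Clash: constants 5 and 6 differ; no unifier exists.

FAIL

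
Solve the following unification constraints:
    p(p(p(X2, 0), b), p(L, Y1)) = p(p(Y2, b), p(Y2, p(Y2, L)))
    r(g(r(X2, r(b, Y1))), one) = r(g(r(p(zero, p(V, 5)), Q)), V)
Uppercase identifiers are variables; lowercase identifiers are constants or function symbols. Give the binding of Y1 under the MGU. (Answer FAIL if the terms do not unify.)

p(p(p(zero, p(one, 5)), 0), p(p(zero, p(one, 5)), 0))

Decompose p/2: p(p(X2, 0), b) = p(Y2, b),  p(L, Y1) = p(Y2, p(Y2, L)).
Decompose p/2: p(X2, 0) = Y2,  b = b.
Bind Y2 := p(X2, 0); substituting into the one remaining equation that mentions Y2 gives: p(L, Y1) = p(p(X2, 0), p(p(X2, 0), L)).
Delete trivial equation b = b.
Decompose p/2: L = p(X2, 0),  Y1 = p(p(X2, 0), L).
Bind L := p(X2, 0); substituting into the one remaining equation that mentions L gives: Y1 = p(p(X2, 0), p(X2, 0)).
Bind Y1 := p(p(X2, 0), p(X2, 0)); substituting into the remaining equation gives: r(g(r(X2, r(b, p(p(X2, 0), p(X2, 0))))), one) = r(g(r(p(zero, p(V, 5)), Q)), V).
Decompose r/2: g(r(X2, r(b, p(p(X2, 0), p(X2, 0))))) = g(r(p(zero, p(V, 5)), Q)),  one = V.
Decompose g/1: r(X2, r(b, p(p(X2, 0), p(X2, 0)))) = r(p(zero, p(V, 5)), Q).
Decompose r/2: X2 = p(zero, p(V, 5)),  r(b, p(p(X2, 0), p(X2, 0))) = Q.
Bind X2 := p(zero, p(V, 5)); substituting into the one remaining equation that mentions X2 gives: r(b, p(p(p(zero, p(V, 5)), 0), p(p(zero, p(V, 5)), 0))) = Q. Substituting into the earlier bindings gives Y2 := p(p(zero, p(V, 5)), 0), L := p(p(zero, p(V, 5)), 0), Y1 := p(p(p(zero, p(V, 5)), 0), p(p(zero, p(V, 5)), 0)).
Bind Q := r(b, p(p(p(zero, p(V, 5)), 0), p(p(zero, p(V, 5)), 0))); no other remaining equation mentions Q.
Bind V := one. Substituting into the earlier bindings gives Y2 := p(p(zero, p(one, 5)), 0), L := p(p(zero, p(one, 5)), 0), Y1 := p(p(p(zero, p(one, 5)), 0), p(p(zero, p(one, 5)), 0)), X2 := p(zero, p(one, 5)), Q := r(b, p(p(p(zero, p(one, 5)), 0), p(p(zero, p(one, 5)), 0))).
MGU = { Y2 ↦ p(p(zero, p(one, 5)), 0), L ↦ p(p(zero, p(one, 5)), 0), Y1 ↦ p(p(p(zero, p(one, 5)), 0), p(p(zero, p(one, 5)), 0)), X2 ↦ p(zero, p(one, 5)), Q ↦ r(b, p(p(p(zero, p(one, 5)), 0), p(p(zero, p(one, 5)), 0))), V ↦ one }, so Y1 ↦ p(p(p(zero, p(one, 5)), 0), p(p(zero, p(one, 5)), 0)).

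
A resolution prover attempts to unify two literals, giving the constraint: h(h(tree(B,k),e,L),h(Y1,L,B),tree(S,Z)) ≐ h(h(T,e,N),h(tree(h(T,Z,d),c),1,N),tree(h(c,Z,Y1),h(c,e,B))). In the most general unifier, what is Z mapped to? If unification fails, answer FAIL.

Decompose h/3: h(tree(B,k),e,L) ≐ h(T,e,N),  h(Y1,L,B) ≐ h(tree(h(T,Z,d),c),1,N),  tree(S,Z) ≐ tree(h(c,Z,Y1),h(c,e,B)).
Decompose h/3: tree(B,k) ≐ T,  e ≐ e,  L ≐ N.
Bind T := tree(B,k); substituting into the one remaining equation that mentions T gives: h(Y1,L,B) ≐ h(tree(h(tree(B,k),Z,d),c),1,N).
Delete trivial equation e ≐ e.
Bind L := N; substituting into the one remaining equation that mentions L gives: h(Y1,N,B) ≐ h(tree(h(tree(B,k),Z,d),c),1,N).
Decompose h/3: Y1 ≐ tree(h(tree(B,k),Z,d),c),  N ≐ 1,  B ≐ N.
Bind Y1 := tree(h(tree(B,k),Z,d),c); substituting into the one remaining equation that mentions Y1 gives: tree(S,Z) ≐ tree(h(c,Z,tree(h(tree(B,k),Z,d),c)),h(c,e,B)).
Bind N := 1; substituting into the one remaining equation that mentions N gives: B ≐ 1. Substituting into the earlier binding gives L := 1.
Bind B := 1; substituting into the remaining equation gives: tree(S,Z) ≐ tree(h(c,Z,tree(h(tree(1,k),Z,d),c)),h(c,e,1)). Substituting into the earlier bindings gives T := tree(1,k), Y1 := tree(h(tree(1,k),Z,d),c).
Decompose tree/2: S ≐ h(c,Z,tree(h(tree(1,k),Z,d),c)),  Z ≐ h(c,e,1).
Bind S := h(c,Z,tree(h(tree(1,k),Z,d),c)); no other remaining equation mentions S.
Bind Z := h(c,e,1). Substituting into the earlier bindings gives Y1 := tree(h(tree(1,k),h(c,e,1),d),c), S := h(c,h(c,e,1),tree(h(tree(1,k),h(c,e,1),d),c)).
MGU = { T := tree(1,k), L := 1, Y1 := tree(h(tree(1,k),h(c,e,1),d),c), N := 1, B := 1, S := h(c,h(c,e,1),tree(h(tree(1,k),h(c,e,1),d),c)), Z := h(c,e,1) }, so Z := h(c,e,1).

h(c,e,1)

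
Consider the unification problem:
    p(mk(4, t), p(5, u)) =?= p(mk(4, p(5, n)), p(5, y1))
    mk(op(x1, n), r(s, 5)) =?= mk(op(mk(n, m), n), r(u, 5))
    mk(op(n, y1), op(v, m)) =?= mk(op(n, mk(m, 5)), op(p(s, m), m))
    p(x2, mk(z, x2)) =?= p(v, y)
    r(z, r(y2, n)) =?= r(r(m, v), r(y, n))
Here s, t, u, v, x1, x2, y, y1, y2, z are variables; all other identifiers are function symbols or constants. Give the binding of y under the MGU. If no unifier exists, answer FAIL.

mk(r(m, p(mk(m, 5), m)), p(mk(m, 5), m))

Decompose p/2: mk(4, t) =?= mk(4, p(5, n)),  p(5, u) =?= p(5, y1).
Decompose mk/2: 4 =?= 4,  t =?= p(5, n).
Delete trivial equation 4 =?= 4.
Bind t := p(5, n); no other remaining equation mentions t.
Decompose p/2: 5 =?= 5,  u =?= y1.
Delete trivial equation 5 =?= 5.
Bind u := y1; substituting into the one remaining equation that mentions u gives: mk(op(x1, n), r(s, 5)) =?= mk(op(mk(n, m), n), r(y1, 5)).
Decompose mk/2: op(x1, n) =?= op(mk(n, m), n),  r(s, 5) =?= r(y1, 5).
Decompose op/2: x1 =?= mk(n, m),  n =?= n.
Bind x1 := mk(n, m); no other remaining equation mentions x1.
Delete trivial equation n =?= n.
Decompose r/2: s =?= y1,  5 =?= 5.
Bind s := y1; substituting into the one remaining equation that mentions s gives: mk(op(n, y1), op(v, m)) =?= mk(op(n, mk(m, 5)), op(p(y1, m), m)).
Delete trivial equation 5 =?= 5.
Decompose mk/2: op(n, y1) =?= op(n, mk(m, 5)),  op(v, m) =?= op(p(y1, m), m).
Decompose op/2: n =?= n,  y1 =?= mk(m, 5).
Delete trivial equation n =?= n.
Bind y1 := mk(m, 5); substituting into the one remaining equation that mentions y1 gives: op(v, m) =?= op(p(mk(m, 5), m), m). Substituting into the earlier bindings gives u := mk(m, 5), s := mk(m, 5).
Decompose op/2: v =?= p(mk(m, 5), m),  m =?= m.
Bind v := p(mk(m, 5), m); substituting into the 2 remaining equations that mention v gives: p(x2, mk(z, x2)) =?= p(p(mk(m, 5), m), y),  r(z, r(y2, n)) =?= r(r(m, p(mk(m, 5), m)), r(y, n)).
Delete trivial equation m =?= m.
Decompose p/2: x2 =?= p(mk(m, 5), m),  mk(z, x2) =?= y.
Bind x2 := p(mk(m, 5), m); substituting into the one remaining equation that mentions x2 gives: mk(z, p(mk(m, 5), m)) =?= y.
Bind y := mk(z, p(mk(m, 5), m)); substituting into the remaining equation gives: r(z, r(y2, n)) =?= r(r(m, p(mk(m, 5), m)), r(mk(z, p(mk(m, 5), m)), n)).
Decompose r/2: z =?= r(m, p(mk(m, 5), m)),  r(y2, n) =?= r(mk(z, p(mk(m, 5), m)), n).
Bind z := r(m, p(mk(m, 5), m)); substituting into the remaining equation gives: r(y2, n) =?= r(mk(r(m, p(mk(m, 5), m)), p(mk(m, 5), m)), n). Substituting into the earlier binding gives y := mk(r(m, p(mk(m, 5), m)), p(mk(m, 5), m)).
Decompose r/2: y2 =?= mk(r(m, p(mk(m, 5), m)), p(mk(m, 5), m)),  n =?= n.
Bind y2 := mk(r(m, p(mk(m, 5), m)), p(mk(m, 5), m)); no other remaining equation mentions y2.
Delete trivial equation n =?= n.
MGU = { t ↦ p(5, n), u ↦ mk(m, 5), x1 ↦ mk(n, m), s ↦ mk(m, 5), y1 ↦ mk(m, 5), v ↦ p(mk(m, 5), m), x2 ↦ p(mk(m, 5), m), y ↦ mk(r(m, p(mk(m, 5), m)), p(mk(m, 5), m)), z ↦ r(m, p(mk(m, 5), m)), y2 ↦ mk(r(m, p(mk(m, 5), m)), p(mk(m, 5), m)) }, so y ↦ mk(r(m, p(mk(m, 5), m)), p(mk(m, 5), m)).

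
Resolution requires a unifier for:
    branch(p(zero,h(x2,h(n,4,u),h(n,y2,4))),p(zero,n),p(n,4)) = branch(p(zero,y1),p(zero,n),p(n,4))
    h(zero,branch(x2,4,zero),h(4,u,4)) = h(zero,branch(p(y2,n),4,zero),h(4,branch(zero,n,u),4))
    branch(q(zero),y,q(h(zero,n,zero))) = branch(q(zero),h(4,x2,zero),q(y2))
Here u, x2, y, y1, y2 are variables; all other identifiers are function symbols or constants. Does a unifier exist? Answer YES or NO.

NO

Decompose branch/3: p(zero,h(x2,h(n,4,u),h(n,y2,4))) = p(zero,y1),  p(zero,n) = p(zero,n),  p(n,4) = p(n,4).
Decompose p/2: zero = zero,  h(x2,h(n,4,u),h(n,y2,4)) = y1.
Delete trivial equation zero = zero.
Bind y1 := h(x2,h(n,4,u),h(n,y2,4)); no other remaining equation mentions y1.
Delete trivial equation p(zero,n) = p(zero,n).
Delete trivial equation p(n,4) = p(n,4).
Decompose h/3: zero = zero,  branch(x2,4,zero) = branch(p(y2,n),4,zero),  h(4,u,4) = h(4,branch(zero,n,u),4).
Delete trivial equation zero = zero.
Decompose branch/3: x2 = p(y2,n),  4 = 4,  zero = zero.
Bind x2 := p(y2,n); substituting into the one remaining equation that mentions x2 gives: branch(q(zero),y,q(h(zero,n,zero))) = branch(q(zero),h(4,p(y2,n),zero),q(y2)). Substituting into the earlier binding gives y1 := h(p(y2,n),h(n,4,u),h(n,y2,4)).
Delete trivial equation 4 = 4.
Delete trivial equation zero = zero.
Decompose h/3: 4 = 4,  u = branch(zero,n,u),  4 = 4.
Delete trivial equation 4 = 4.
Occurs check fails: u occurs in branch(zero,n,u); the equation u = branch(zero,n,u) has no finite solution.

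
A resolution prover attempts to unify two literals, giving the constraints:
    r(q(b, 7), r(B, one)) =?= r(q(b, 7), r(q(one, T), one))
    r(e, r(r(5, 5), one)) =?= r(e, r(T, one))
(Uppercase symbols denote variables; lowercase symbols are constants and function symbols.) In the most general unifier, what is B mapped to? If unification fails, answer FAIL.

q(one, r(5, 5))

Decompose r/2: q(b, 7) =?= q(b, 7),  r(B, one) =?= r(q(one, T), one).
Delete trivial equation q(b, 7) =?= q(b, 7).
Decompose r/2: B =?= q(one, T),  one =?= one.
Bind B := q(one, T); no other remaining equation mentions B.
Delete trivial equation one =?= one.
Decompose r/2: e =?= e,  r(r(5, 5), one) =?= r(T, one).
Delete trivial equation e =?= e.
Decompose r/2: r(5, 5) =?= T,  one =?= one.
Bind T := r(5, 5); no other remaining equation mentions T. Substituting into the earlier binding gives B := q(one, r(5, 5)).
Delete trivial equation one =?= one.
MGU = { B := q(one, r(5, 5)), T := r(5, 5) }, so B := q(one, r(5, 5)).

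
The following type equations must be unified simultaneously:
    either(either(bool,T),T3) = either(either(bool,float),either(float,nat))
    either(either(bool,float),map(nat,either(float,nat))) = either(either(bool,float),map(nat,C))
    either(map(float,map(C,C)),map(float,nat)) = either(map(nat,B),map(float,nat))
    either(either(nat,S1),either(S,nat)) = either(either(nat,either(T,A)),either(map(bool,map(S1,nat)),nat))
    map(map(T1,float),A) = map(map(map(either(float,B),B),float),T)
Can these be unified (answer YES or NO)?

Decompose either/2: either(bool,T) = either(bool,float),  T3 = either(float,nat).
Decompose either/2: bool = bool,  T = float.
Delete trivial equation bool = bool.
Bind T := float; substituting into the 2 remaining equations that mention T gives: either(either(nat,S1),either(S,nat)) = either(either(nat,either(float,A)),either(map(bool,map(S1,nat)),nat)),  map(map(T1,float),A) = map(map(map(either(float,B),B),float),float).
Bind T3 := either(float,nat); no other remaining equation mentions T3.
Decompose either/2: either(bool,float) = either(bool,float),  map(nat,either(float,nat)) = map(nat,C).
Delete trivial equation either(bool,float) = either(bool,float).
Decompose map/2: nat = nat,  either(float,nat) = C.
Delete trivial equation nat = nat.
Bind C := either(float,nat); substituting into the one remaining equation that mentions C gives: either(map(float,map(either(float,nat),either(float,nat))),map(float,nat)) = either(map(nat,B),map(float,nat)).
Decompose either/2: map(float,map(either(float,nat),either(float,nat))) = map(nat,B),  map(float,nat) = map(float,nat).
Decompose map/2: float = nat,  map(either(float,nat),either(float,nat)) = B.
Clash: constants float and nat differ; no unifier exists.

NO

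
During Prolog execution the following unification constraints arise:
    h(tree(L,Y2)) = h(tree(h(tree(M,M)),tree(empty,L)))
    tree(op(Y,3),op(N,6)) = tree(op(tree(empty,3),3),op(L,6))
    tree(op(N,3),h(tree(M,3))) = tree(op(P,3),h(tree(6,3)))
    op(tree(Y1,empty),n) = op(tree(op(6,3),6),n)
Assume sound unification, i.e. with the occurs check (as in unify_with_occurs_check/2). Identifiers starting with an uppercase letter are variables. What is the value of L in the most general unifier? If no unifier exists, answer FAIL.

FAIL

Decompose h/1: tree(L,Y2) = tree(h(tree(M,M)),tree(empty,L)).
Decompose tree/2: L = h(tree(M,M)),  Y2 = tree(empty,L).
Bind L := h(tree(M,M)); substituting into the 2 remaining equations that mention L gives: Y2 = tree(empty,h(tree(M,M))),  tree(op(Y,3),op(N,6)) = tree(op(tree(empty,3),3),op(h(tree(M,M)),6)).
Bind Y2 := tree(empty,h(tree(M,M))); no other remaining equation mentions Y2.
Decompose tree/2: op(Y,3) = op(tree(empty,3),3),  op(N,6) = op(h(tree(M,M)),6).
Decompose op/2: Y = tree(empty,3),  3 = 3.
Bind Y := tree(empty,3); no other remaining equation mentions Y.
Delete trivial equation 3 = 3.
Decompose op/2: N = h(tree(M,M)),  6 = 6.
Bind N := h(tree(M,M)); substituting into the one remaining equation that mentions N gives: tree(op(h(tree(M,M)),3),h(tree(M,3))) = tree(op(P,3),h(tree(6,3))).
Delete trivial equation 6 = 6.
Decompose tree/2: op(h(tree(M,M)),3) = op(P,3),  h(tree(M,3)) = h(tree(6,3)).
Decompose op/2: h(tree(M,M)) = P,  3 = 3.
Bind P := h(tree(M,M)); no other remaining equation mentions P.
Delete trivial equation 3 = 3.
Decompose h/1: tree(M,3) = tree(6,3).
Decompose tree/2: M = 6,  3 = 3.
Bind M := 6; no other remaining equation mentions M. Substituting into the earlier bindings gives L := h(tree(6,6)), Y2 := tree(empty,h(tree(6,6))), N := h(tree(6,6)), P := h(tree(6,6)).
Delete trivial equation 3 = 3.
Decompose op/2: tree(Y1,empty) = tree(op(6,3),6),  n = n.
Decompose tree/2: Y1 = op(6,3),  empty = 6.
Bind Y1 := op(6,3); no other remaining equation mentions Y1.
Clash: constants empty and 6 differ; no unifier exists.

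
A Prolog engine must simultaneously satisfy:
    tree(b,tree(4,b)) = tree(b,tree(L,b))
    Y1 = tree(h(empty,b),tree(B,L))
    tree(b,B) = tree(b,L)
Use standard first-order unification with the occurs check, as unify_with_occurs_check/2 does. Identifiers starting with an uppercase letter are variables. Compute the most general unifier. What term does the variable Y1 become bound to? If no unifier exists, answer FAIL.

tree(h(empty,b),tree(4,4))

Decompose tree/2: b = b,  tree(4,b) = tree(L,b).
Delete trivial equation b = b.
Decompose tree/2: 4 = L,  b = b.
Bind L := 4; substituting into the 2 remaining equations that mention L gives: Y1 = tree(h(empty,b),tree(B,4)),  tree(b,B) = tree(b,4).
Delete trivial equation b = b.
Bind Y1 := tree(h(empty,b),tree(B,4)); no other remaining equation mentions Y1.
Decompose tree/2: b = b,  B = 4.
Delete trivial equation b = b.
Bind B := 4. Substituting into the earlier binding gives Y1 := tree(h(empty,b),tree(4,4)).
MGU = { L ↦ 4, Y1 ↦ tree(h(empty,b),tree(4,4)), B ↦ 4 }, so Y1 ↦ tree(h(empty,b),tree(4,4)).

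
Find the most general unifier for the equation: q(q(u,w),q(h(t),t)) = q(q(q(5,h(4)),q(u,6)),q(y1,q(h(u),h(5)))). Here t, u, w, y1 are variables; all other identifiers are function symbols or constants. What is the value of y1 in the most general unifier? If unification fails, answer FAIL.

h(q(h(q(5,h(4))),h(5)))

Decompose q/2: q(u,w) = q(q(5,h(4)),q(u,6)),  q(h(t),t) = q(y1,q(h(u),h(5))).
Decompose q/2: u = q(5,h(4)),  w = q(u,6).
Bind u := q(5,h(4)); substituting into the remaining equations gives: w = q(q(5,h(4)),6),  q(h(t),t) = q(y1,q(h(q(5,h(4))),h(5))).
Bind w := q(q(5,h(4)),6); no other remaining equation mentions w.
Decompose q/2: h(t) = y1,  t = q(h(q(5,h(4))),h(5)).
Bind y1 := h(t); no other remaining equation mentions y1.
Bind t := q(h(q(5,h(4))),h(5)). Substituting into the earlier binding gives y1 := h(q(h(q(5,h(4))),h(5))).
MGU = { u := q(5,h(4)), w := q(q(5,h(4)),6), y1 := h(q(h(q(5,h(4))),h(5))), t := q(h(q(5,h(4))),h(5)) }, so y1 := h(q(h(q(5,h(4))),h(5))).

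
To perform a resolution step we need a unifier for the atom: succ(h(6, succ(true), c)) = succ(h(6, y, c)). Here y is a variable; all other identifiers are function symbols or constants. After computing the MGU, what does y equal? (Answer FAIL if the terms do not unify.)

Decompose succ/1: h(6, succ(true), c) = h(6, y, c).
Decompose h/3: 6 = 6,  succ(true) = y,  c = c.
Delete trivial equation 6 = 6.
Bind y := succ(true); no other remaining equation mentions y.
Delete trivial equation c = c.
MGU = { y ↦ succ(true) }, so y ↦ succ(true).

succ(true)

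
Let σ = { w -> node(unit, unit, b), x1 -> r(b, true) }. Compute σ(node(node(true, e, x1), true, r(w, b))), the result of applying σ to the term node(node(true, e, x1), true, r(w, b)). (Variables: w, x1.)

node(node(true, e, r(b, true)), true, r(node(unit, unit, b), b))

Replace each occurrence of w with node(unit, unit, b).
Replace each occurrence of x1 with r(b, true).
Result: node(node(true, e, r(b, true)), true, r(node(unit, unit, b), b)).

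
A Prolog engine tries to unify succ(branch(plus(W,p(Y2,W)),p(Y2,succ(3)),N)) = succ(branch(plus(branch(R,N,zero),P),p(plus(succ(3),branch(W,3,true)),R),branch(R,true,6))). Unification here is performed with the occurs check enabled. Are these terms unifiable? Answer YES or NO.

Decompose succ/1: branch(plus(W,p(Y2,W)),p(Y2,succ(3)),N) = branch(plus(branch(R,N,zero),P),p(plus(succ(3),branch(W,3,true)),R),branch(R,true,6)).
Decompose branch/3: plus(W,p(Y2,W)) = plus(branch(R,N,zero),P),  p(Y2,succ(3)) = p(plus(succ(3),branch(W,3,true)),R),  N = branch(R,true,6).
Decompose plus/2: W = branch(R,N,zero),  p(Y2,W) = P.
Bind W := branch(R,N,zero); substituting into the 2 remaining equations that mention W gives: p(Y2,branch(R,N,zero)) = P,  p(Y2,succ(3)) = p(plus(succ(3),branch(branch(R,N,zero),3,true)),R).
Bind P := p(Y2,branch(R,N,zero)); no other remaining equation mentions P.
Decompose p/2: Y2 = plus(succ(3),branch(branch(R,N,zero),3,true)),  succ(3) = R.
Bind Y2 := plus(succ(3),branch(branch(R,N,zero),3,true)); no other remaining equation mentions Y2. Substituting into the earlier binding gives P := p(plus(succ(3),branch(branch(R,N,zero),3,true)),branch(R,N,zero)).
Bind R := succ(3); substituting into the remaining equation gives: N = branch(succ(3),true,6). Substituting into the earlier bindings gives W := branch(succ(3),N,zero), P := p(plus(succ(3),branch(branch(succ(3),N,zero),3,true)),branch(succ(3),N,zero)), Y2 := plus(succ(3),branch(branch(succ(3),N,zero),3,true)).
Bind N := branch(succ(3),true,6). Substituting into the earlier bindings gives W := branch(succ(3),branch(succ(3),true,6),zero), P := p(plus(succ(3),branch(branch(succ(3),branch(succ(3),true,6),zero),3,true)),branch(succ(3),branch(succ(3),true,6),zero)), Y2 := plus(succ(3),branch(branch(succ(3),branch(succ(3),true,6),zero),3,true)).
No equations remain and no clash or occurs-check failure arose, so a unifier exists.

YES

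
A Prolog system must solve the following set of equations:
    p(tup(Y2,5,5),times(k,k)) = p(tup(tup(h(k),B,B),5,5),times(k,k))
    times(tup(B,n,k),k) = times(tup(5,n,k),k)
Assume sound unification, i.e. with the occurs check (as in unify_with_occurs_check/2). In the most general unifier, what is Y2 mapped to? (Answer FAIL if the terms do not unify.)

tup(h(k),5,5)

Decompose p/2: tup(Y2,5,5) = tup(tup(h(k),B,B),5,5),  times(k,k) = times(k,k).
Decompose tup/3: Y2 = tup(h(k),B,B),  5 = 5,  5 = 5.
Bind Y2 := tup(h(k),B,B); no other remaining equation mentions Y2.
Delete trivial equation 5 = 5.
Delete trivial equation 5 = 5.
Delete trivial equation times(k,k) = times(k,k).
Decompose times/2: tup(B,n,k) = tup(5,n,k),  k = k.
Decompose tup/3: B = 5,  n = n,  k = k.
Bind B := 5; no other remaining equation mentions B. Substituting into the earlier binding gives Y2 := tup(h(k),5,5).
Delete trivial equation n = n.
Delete trivial equation k = k.
Delete trivial equation k = k.
MGU = { Y2 ↦ tup(h(k),5,5), B ↦ 5 }, so Y2 ↦ tup(h(k),5,5).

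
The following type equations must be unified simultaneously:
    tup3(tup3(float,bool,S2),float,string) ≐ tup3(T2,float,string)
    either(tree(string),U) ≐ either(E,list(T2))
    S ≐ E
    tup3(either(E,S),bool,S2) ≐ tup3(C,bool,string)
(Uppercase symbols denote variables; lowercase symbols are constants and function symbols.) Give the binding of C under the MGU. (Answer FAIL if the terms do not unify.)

Decompose tup3/3: tup3(float,bool,S2) ≐ T2,  float ≐ float,  string ≐ string.
Bind T2 := tup3(float,bool,S2); substituting into the one remaining equation that mentions T2 gives: either(tree(string),U) ≐ either(E,list(tup3(float,bool,S2))).
Delete trivial equation float ≐ float.
Delete trivial equation string ≐ string.
Decompose either/2: tree(string) ≐ E,  U ≐ list(tup3(float,bool,S2)).
Bind E := tree(string); substituting into the 2 remaining equations that mention E gives: S ≐ tree(string),  tup3(either(tree(string),S),bool,S2) ≐ tup3(C,bool,string).
Bind U := list(tup3(float,bool,S2)); no other remaining equation mentions U.
Bind S := tree(string); substituting into the remaining equation gives: tup3(either(tree(string),tree(string)),bool,S2) ≐ tup3(C,bool,string).
Decompose tup3/3: either(tree(string),tree(string)) ≐ C,  bool ≐ bool,  S2 ≐ string.
Bind C := either(tree(string),tree(string)); no other remaining equation mentions C.
Delete trivial equation bool ≐ bool.
Bind S2 := string. Substituting into the earlier bindings gives T2 := tup3(float,bool,string), U := list(tup3(float,bool,string)).
MGU = { T2 ↦ tup3(float,bool,string), E ↦ tree(string), U ↦ list(tup3(float,bool,string)), S ↦ tree(string), C ↦ either(tree(string),tree(string)), S2 ↦ string }, so C ↦ either(tree(string),tree(string)).

either(tree(string),tree(string))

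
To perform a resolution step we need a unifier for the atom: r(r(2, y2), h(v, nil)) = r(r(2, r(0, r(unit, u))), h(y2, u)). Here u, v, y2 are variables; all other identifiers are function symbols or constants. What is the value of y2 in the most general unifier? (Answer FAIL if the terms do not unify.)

Decompose r/2: r(2, y2) = r(2, r(0, r(unit, u))),  h(v, nil) = h(y2, u).
Decompose r/2: 2 = 2,  y2 = r(0, r(unit, u)).
Delete trivial equation 2 = 2.
Bind y2 := r(0, r(unit, u)); substituting into the remaining equation gives: h(v, nil) = h(r(0, r(unit, u)), u).
Decompose h/2: v = r(0, r(unit, u)),  nil = u.
Bind v := r(0, r(unit, u)); no other remaining equation mentions v.
Bind u := nil. Substituting into the earlier bindings gives y2 := r(0, r(unit, nil)), v := r(0, r(unit, nil)).
MGU = { y2 -> r(0, r(unit, nil)), v -> r(0, r(unit, nil)), u -> nil }, so y2 -> r(0, r(unit, nil)).

r(0, r(unit, nil))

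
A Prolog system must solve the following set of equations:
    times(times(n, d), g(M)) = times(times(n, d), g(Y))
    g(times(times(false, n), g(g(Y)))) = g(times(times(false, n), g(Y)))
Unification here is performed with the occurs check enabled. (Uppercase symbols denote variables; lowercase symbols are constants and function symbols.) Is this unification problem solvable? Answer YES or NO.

NO

Decompose times/2: times(n, d) = times(n, d),  g(M) = g(Y).
Delete trivial equation times(n, d) = times(n, d).
Decompose g/1: M = Y.
Bind M := Y; no other remaining equation mentions M.
Decompose g/1: times(times(false, n), g(g(Y))) = times(times(false, n), g(Y)).
Decompose times/2: times(false, n) = times(false, n),  g(g(Y)) = g(Y).
Delete trivial equation times(false, n) = times(false, n).
Decompose g/1: g(Y) = Y.
Occurs check fails: Y occurs in g(Y); the equation Y = g(Y) has no finite solution.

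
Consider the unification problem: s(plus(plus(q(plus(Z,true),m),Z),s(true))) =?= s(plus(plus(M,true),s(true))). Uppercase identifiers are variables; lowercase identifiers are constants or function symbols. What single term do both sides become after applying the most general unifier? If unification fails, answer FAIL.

Decompose s/1: plus(plus(q(plus(Z,true),m),Z),s(true)) =?= plus(plus(M,true),s(true)).
Decompose plus/2: plus(q(plus(Z,true),m),Z) =?= plus(M,true),  s(true) =?= s(true).
Decompose plus/2: q(plus(Z,true),m) =?= M,  Z =?= true.
Bind M := q(plus(Z,true),m); no other remaining equation mentions M.
Bind Z := true; no other remaining equation mentions Z. Substituting into the earlier binding gives M := q(plus(true,true),m).
Delete trivial equation s(true) =?= s(true).
Applying the MGU to either side gives s(plus(plus(q(plus(true,true),m),true),s(true))).

s(plus(plus(q(plus(true,true),m),true),s(true)))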